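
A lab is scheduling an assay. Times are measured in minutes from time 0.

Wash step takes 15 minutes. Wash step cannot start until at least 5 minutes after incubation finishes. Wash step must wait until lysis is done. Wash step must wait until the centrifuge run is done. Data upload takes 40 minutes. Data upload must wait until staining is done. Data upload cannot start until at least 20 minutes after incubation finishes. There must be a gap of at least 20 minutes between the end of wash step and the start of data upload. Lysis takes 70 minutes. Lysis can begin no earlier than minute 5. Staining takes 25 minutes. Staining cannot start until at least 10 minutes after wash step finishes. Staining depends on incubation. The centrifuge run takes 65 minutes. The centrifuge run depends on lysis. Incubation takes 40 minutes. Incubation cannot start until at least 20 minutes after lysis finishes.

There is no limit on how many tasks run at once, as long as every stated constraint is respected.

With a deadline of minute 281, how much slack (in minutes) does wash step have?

51

Lysis waits on its own release at minute 5, so it starts at minute 5 and finishes at 5 + 70 = minute 75.
After lysis (finishes minute 75), the centrifuge run can start at minute 75 and finishes at minute 140.
Incubation cannot begin until lysis (finishes minute 75, plus 20-minute gap → minute 95). It runs from minute 95 to 95 + 40 = minute 135.
Wash step needs all of incubation (finishes minute 135, plus 5-minute gap → minute 140); lysis (finishes minute 75); the centrifuge run (finishes minute 140). That puts its earliest start at minute 140; it finishes at 140 + 15 = minute 155.

Working backward from the deadline:
Nothing follows data upload; the deadline of minute 281 is its only limit. It must start by 281 − 40 = minute 241.
Staining must finish before data upload (must start by minute 241). With a 25-minute duration, staining must start by 241 − 25 = minute 216.
For wash step: staining (must start by minute 216, minus 10-minute gap → minute 206); data upload (must start by minute 241, minus 20-minute gap → minute 221). The most restrictive is minute 206; with a 15-minute duration, wash step must start by minute 191.
So wash step can start as early as minute 140 and as late as minute 191, giving 191 − 140 = 51 minutes of slack.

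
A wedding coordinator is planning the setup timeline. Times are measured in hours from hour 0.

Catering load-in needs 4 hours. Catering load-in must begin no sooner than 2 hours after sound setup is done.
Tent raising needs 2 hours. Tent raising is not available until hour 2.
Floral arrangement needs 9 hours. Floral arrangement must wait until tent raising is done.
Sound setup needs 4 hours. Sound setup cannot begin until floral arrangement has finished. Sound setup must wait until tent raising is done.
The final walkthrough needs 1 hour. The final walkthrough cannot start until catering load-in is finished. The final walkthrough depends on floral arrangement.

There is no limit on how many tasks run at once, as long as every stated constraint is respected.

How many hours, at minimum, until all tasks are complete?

24

After its own release at hour 2, tent raising can start at hour 2 and finishes at hour 4.
After tent raising (finishes hour 4), floral arrangement can start at hour 4 and finishes at hour 13.
Sound setup needs all of floral arrangement (finishes hour 13); tent raising (finishes hour 4). That puts its earliest start at hour 13; it finishes at 13 + 4 = hour 17.
Catering load-in cannot begin until sound setup (finishes hour 17, plus 2-hour gap → hour 19). It runs from hour 19 to 19 + 4 = hour 23.
The final walkthrough has to wait for catering load-in (finishes hour 23); floral arrangement (finishes hour 13). The latest of these is hour 23, so the final walkthrough runs hour 23 to 23 + 1 = hour 24.
All tasks are finished once the last one completes. Finish times: Tent raising at 4, Floral arrangement at 13, Sound setup at 17, Catering load-in at 23, The final walkthrough at 24. The latest is hour 24.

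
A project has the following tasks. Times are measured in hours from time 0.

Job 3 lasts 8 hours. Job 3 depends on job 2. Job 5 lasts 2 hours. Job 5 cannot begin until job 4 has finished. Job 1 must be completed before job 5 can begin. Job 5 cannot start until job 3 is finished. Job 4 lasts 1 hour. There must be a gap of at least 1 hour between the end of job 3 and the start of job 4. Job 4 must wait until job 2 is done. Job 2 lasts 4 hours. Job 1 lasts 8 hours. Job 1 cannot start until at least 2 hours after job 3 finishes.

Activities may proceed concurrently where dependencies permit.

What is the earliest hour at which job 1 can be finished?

Nothing blocks job 2, so it runs from hour 0 to hour 4.
Job 3 cannot begin until job 2 (finishes hour 4). It runs from hour 4 to 4 + 8 = hour 12.
Job 1 cannot begin until job 3 (finishes hour 12, plus 2-hour gap → hour 14). It runs from hour 14 to 14 + 8 = hour 22.

22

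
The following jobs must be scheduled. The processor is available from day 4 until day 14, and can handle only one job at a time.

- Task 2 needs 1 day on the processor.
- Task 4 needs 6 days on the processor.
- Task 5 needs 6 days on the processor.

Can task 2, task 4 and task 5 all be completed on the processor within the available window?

No

The processor window is 14 − 4 = 10 days.
Running back to back, the jobs need 1 + 6 + 6 = 13 days on the processor.
Since 13 > 10, they cannot all fit.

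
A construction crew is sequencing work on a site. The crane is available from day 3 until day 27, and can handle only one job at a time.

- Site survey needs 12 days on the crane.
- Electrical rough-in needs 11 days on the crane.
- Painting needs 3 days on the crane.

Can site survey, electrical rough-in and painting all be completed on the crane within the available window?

The crane window is 27 − 3 = 24 days.
Running back to back, the jobs need 12 + 11 + 3 = 26 days on the crane.
Since 26 > 24, they cannot all fit.

No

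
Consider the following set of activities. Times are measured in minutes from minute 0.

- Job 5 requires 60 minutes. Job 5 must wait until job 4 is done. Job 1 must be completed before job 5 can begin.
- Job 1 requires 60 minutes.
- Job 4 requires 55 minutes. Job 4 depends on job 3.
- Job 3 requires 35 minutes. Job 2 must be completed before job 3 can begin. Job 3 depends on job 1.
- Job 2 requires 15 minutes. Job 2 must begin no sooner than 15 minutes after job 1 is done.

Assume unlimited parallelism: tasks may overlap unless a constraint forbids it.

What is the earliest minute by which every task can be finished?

240

Job 1 can start immediately at minute 0; it finishes at minute 60.
Job 2 cannot begin until job 1 (finishes minute 60, plus 15-minute gap → minute 75). It runs from minute 75 to 75 + 15 = minute 90.
Job 3 has to wait for job 2 (finishes minute 90); job 1 (finishes minute 60). The latest of these is minute 90, so job 3 runs minute 90 to 90 + 35 = minute 125.
After job 3 (finishes minute 125), job 4 can start at minute 125 and finishes at minute 180.
Job 5 has to wait for job 4 (finishes minute 180); job 1 (finishes minute 60). The latest of these is minute 180, so job 5 runs minute 180 to 180 + 60 = minute 240.
All tasks are finished once the last one completes. Finish times: Job 1 at 60, Job 2 at 90, Job 3 at 125, Job 4 at 180, Job 5 at 240. The latest is minute 240.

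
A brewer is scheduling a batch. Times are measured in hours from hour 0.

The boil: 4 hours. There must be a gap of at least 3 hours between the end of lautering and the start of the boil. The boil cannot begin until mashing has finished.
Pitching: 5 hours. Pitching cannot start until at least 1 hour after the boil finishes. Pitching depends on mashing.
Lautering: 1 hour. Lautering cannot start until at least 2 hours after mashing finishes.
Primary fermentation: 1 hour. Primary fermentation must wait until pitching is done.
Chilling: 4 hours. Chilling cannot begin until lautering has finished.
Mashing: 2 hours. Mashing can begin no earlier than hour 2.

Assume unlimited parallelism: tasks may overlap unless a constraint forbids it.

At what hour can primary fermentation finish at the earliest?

21

Mashing cannot begin until its own release at hour 2. It runs from hour 2 to 2 + 2 = hour 4.
After mashing (finishes hour 4, plus 2-hour gap → hour 6), lautering can start at hour 6 and finishes at hour 7.
The boil has to wait for lautering (finishes hour 7, plus 3-hour gap → hour 10); mashing (finishes hour 4). The latest of these is hour 10, so the boil runs hour 10 to 10 + 4 = hour 14.
Pitching has to wait for the boil (finishes hour 14, plus 1-hour gap → hour 15); mashing (finishes hour 4). The latest of these is hour 15, so pitching runs hour 15 to 15 + 5 = hour 20.
Primary fermentation waits on pitching (finishes hour 20), so it starts at hour 20 and finishes at 20 + 1 = hour 21.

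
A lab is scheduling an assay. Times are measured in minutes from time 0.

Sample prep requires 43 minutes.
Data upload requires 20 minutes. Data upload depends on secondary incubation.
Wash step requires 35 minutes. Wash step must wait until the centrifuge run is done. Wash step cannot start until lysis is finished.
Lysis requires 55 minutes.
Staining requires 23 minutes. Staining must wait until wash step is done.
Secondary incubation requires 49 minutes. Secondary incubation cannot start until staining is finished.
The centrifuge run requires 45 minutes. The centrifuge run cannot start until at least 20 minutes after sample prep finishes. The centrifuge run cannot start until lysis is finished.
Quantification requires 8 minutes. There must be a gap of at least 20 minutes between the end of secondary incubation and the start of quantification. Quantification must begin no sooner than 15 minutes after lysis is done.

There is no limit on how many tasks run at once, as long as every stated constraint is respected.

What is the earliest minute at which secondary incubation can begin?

166

Lysis can start immediately at minute 0; it finishes at minute 55.
Nothing blocks sample prep, so it runs from minute 0 to minute 43.
The centrifuge run cannot start until sample prep (finishes minute 43, plus 20-minute gap → minute 63); lysis (finishes minute 55). The controlling bound is minute 63, so the centrifuge run finishes at 63 + 45 = minute 108.
Wash step has to wait for the centrifuge run (finishes minute 108); lysis (finishes minute 55). The latest of these is minute 108, so wash step runs minute 108 to 108 + 35 = minute 143.
Staining waits on wash step (finishes minute 143), so it starts at minute 143 and finishes at 143 + 23 = minute 166.
Secondary incubation waits on staining (finishes minute 166), so the earliest it can start is minute 166.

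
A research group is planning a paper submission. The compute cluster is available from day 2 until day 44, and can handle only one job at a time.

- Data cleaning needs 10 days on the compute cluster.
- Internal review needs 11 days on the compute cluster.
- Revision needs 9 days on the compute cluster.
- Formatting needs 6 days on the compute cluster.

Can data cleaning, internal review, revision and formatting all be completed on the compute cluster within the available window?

The compute cluster window is 44 − 2 = 42 days.
Running back to back, the jobs need 10 + 11 + 9 + 6 = 36 days on the compute cluster.
Since 36 ≤ 42, they fit within the window.

Yes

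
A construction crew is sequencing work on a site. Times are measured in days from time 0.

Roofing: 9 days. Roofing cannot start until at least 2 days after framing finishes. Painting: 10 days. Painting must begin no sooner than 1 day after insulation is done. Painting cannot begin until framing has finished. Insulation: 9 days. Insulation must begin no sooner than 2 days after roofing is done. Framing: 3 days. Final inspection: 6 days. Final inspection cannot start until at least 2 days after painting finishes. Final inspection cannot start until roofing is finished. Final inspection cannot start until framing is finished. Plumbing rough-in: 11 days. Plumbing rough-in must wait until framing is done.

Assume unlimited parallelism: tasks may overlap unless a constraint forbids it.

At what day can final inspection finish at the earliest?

44

Nothing blocks framing, so it runs from day 0 to day 3.
Roofing waits on framing (finishes day 3, plus 2-day gap → day 5), so it starts at day 5 and finishes at 5 + 9 = day 14.
Insulation waits on roofing (finishes day 14, plus 2-day gap → day 16), so it starts at day 16 and finishes at 16 + 9 = day 25.
Painting needs all of insulation (finishes day 25, plus 1-day gap → day 26); framing (finishes day 3). That puts its earliest start at day 26; it finishes at 26 + 10 = day 36.
Final inspection needs all of painting (finishes day 36, plus 2-day gap → day 38); roofing (finishes day 14); framing (finishes day 3). That puts its earliest start at day 38; it finishes at 38 + 6 = day 44.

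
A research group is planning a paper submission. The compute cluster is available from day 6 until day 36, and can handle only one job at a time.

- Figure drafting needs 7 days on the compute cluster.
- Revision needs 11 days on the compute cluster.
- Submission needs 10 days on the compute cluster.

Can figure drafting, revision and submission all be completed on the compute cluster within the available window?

Yes

The compute cluster window is 36 − 6 = 30 days.
Running back to back, the jobs need 7 + 11 + 10 = 28 days on the compute cluster.
Since 28 ≤ 30, they fit within the window.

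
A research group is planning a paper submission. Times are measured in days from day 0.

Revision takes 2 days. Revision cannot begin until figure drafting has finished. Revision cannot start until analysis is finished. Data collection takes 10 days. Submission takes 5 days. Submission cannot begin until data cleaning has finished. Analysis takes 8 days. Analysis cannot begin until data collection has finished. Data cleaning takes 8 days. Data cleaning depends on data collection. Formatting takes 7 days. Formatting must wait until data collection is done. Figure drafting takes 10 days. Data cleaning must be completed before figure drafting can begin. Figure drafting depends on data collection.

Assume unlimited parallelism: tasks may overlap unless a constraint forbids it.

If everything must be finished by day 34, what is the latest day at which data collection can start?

Nothing follows revision; the deadline of day 34 is its only limit. It must start by 34 − 2 = day 32.
Figure drafting has to be done before revision (must start by day 32). That means finishing by day 32, i.e. starting by 32 − 10 = day 22.
Nothing follows submission; the deadline of day 34 is its only limit. It must start by 34 − 5 = day 29.
Data cleaning must finish in time for figure drafting (must start by day 22); submission (must start by day 29). The tightest is day 22, so data cleaning must start by 22 − 8 = day 14.
Analysis feeds into revision (must start by day 32); so analysis must finish by day 32 and therefore start by day 24.
Formatting must finish by day 34; it takes 7 days, so it must start by 34 − 7 = day 27.
Data collection feeds data cleaning (must start by day 14); analysis (must start by day 24); figure drafting (must start by day 22); formatting (must start by day 27). Taking the minimum, data collection must finish by day 14 and start by 14 − 10 = day 4.

4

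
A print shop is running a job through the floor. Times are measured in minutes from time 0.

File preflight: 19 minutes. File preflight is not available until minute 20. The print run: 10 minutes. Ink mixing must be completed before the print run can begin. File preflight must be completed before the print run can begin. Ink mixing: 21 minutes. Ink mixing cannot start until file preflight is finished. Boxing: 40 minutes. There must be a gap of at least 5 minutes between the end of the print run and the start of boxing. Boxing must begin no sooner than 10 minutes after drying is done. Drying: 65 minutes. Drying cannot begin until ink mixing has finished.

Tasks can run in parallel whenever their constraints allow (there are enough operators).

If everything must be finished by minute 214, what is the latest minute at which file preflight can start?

Boxing has no dependents, so it just needs to finish by minute 214. Starting by 214 − 40 = minute 174 achieves that.
Since boxing (must start by minute 174, minus 5-minute gap → minute 169) depends on it, the print run must finish by minute 169. Backing off its 10-minute duration gives a latest start of minute 159.
Drying feeds into boxing (must start by minute 174, minus 10-minute gap → minute 164); so drying must finish by minute 164 and therefore start by minute 99.
For ink mixing: the print run (must start by minute 159); drying (must start by minute 99). The most restrictive is minute 99; with a 21-minute duration, ink mixing must start by minute 78.
File preflight has several dependents: ink mixing (must start by minute 78); the print run (must start by minute 159). The earliest of those limits is minute 78, so file preflight must start by 78 − 19 = minute 59.

59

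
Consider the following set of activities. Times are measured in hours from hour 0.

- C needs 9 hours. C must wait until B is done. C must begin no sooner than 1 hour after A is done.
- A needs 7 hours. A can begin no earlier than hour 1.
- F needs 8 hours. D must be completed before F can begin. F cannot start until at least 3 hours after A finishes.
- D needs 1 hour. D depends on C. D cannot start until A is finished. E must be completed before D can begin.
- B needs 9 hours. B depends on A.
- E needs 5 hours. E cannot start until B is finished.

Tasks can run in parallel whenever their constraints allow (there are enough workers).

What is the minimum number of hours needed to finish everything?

A cannot begin until its own release at hour 1. It runs from hour 1 to 1 + 7 = hour 8.
B waits on A (finishes hour 8), so it starts at hour 8 and finishes at 8 + 9 = hour 17.
After B (finishes hour 17), E can start at hour 17 and finishes at hour 22.
C has to wait for B (finishes hour 17); A (finishes hour 8, plus 1-hour gap → hour 9). The latest of these is hour 17, so C runs hour 17 to 17 + 9 = hour 26.
D cannot start until C (finishes hour 26); A (finishes hour 8); E (finishes hour 22). The controlling bound is hour 26, so D finishes at 26 + 1 = hour 27.
F has to wait for D (finishes hour 27); A (finishes hour 8, plus 3-hour gap → hour 11). The latest of these is hour 27, so F runs hour 27 to 27 + 8 = hour 35.
All tasks are finished once the last one completes. Finish times: A at 8, B at 17, C at 26, D at 27, E at 22, F at 35. The latest is hour 35.

35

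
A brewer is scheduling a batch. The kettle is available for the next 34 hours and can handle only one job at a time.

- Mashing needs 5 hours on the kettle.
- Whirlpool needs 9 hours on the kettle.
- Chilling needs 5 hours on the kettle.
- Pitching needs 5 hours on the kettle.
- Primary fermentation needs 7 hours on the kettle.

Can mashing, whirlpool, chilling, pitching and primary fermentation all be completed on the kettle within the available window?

Yes

Running back to back, the jobs need 5 + 9 + 5 + 5 + 7 = 31 hours on the kettle.
Since 31 ≤ 34, they fit within the window.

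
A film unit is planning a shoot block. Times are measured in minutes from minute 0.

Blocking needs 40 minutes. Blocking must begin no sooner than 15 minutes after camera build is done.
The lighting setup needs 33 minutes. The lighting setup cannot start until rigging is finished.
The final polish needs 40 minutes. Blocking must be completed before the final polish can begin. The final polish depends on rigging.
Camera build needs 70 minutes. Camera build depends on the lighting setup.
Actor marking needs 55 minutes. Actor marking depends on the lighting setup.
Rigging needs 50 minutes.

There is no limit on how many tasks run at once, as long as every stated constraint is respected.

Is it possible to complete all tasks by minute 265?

Nothing blocks rigging, so it runs from minute 0 to minute 50.
The lighting setup cannot begin until rigging (finishes minute 50). It runs from minute 50 to 50 + 33 = minute 83.
After the lighting setup (finishes minute 83), actor marking can start at minute 83 and finishes at minute 138.
Camera build cannot begin until the lighting setup (finishes minute 83). It runs from minute 83 to 83 + 70 = minute 153.
Blocking cannot begin until camera build (finishes minute 153, plus 15-minute gap → minute 168). It runs from minute 168 to 168 + 40 = minute 208.
For the final polish: blocking (finishes minute 208); rigging (finishes minute 50). Taking the maximum gives a start of minute 208, and it finishes at 208 + 40 = minute 248.
Every task is finished by minute 248, which is no later than the deadline of 265, so the schedule is feasible.

Yes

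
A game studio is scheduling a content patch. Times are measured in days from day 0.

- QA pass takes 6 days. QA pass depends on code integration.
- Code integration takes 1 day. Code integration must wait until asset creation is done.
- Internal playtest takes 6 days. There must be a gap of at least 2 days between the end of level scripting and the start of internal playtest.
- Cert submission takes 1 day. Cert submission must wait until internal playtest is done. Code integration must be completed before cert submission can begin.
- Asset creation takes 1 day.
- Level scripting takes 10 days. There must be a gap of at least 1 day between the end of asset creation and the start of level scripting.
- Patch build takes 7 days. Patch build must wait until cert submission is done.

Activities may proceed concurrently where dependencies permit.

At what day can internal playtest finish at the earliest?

20

Asset creation can start immediately at day 0; it finishes at day 1.
Level scripting cannot begin until asset creation (finishes day 1, plus 1-day gap → day 2). It runs from day 2 to 2 + 10 = day 12.
After level scripting (finishes day 12, plus 2-day gap → day 14), internal playtest can start at day 14 and finishes at day 20.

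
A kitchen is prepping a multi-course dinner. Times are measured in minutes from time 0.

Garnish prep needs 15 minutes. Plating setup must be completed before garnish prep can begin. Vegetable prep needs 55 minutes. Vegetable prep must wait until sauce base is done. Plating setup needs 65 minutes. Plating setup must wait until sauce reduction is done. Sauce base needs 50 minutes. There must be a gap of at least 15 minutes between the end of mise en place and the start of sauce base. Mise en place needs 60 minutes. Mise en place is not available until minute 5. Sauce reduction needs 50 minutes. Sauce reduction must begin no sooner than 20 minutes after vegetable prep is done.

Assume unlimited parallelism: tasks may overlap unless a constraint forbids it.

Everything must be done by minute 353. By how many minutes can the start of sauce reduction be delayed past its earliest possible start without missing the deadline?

18

Mise en place waits on its own release at minute 5, so it starts at minute 5 and finishes at 5 + 60 = minute 65.
Sauce base cannot begin until mise en place (finishes minute 65, plus 15-minute gap → minute 80). It runs from minute 80 to 80 + 50 = minute 130.
After sauce base (finishes minute 130), vegetable prep can start at minute 130 and finishes at minute 185.
Sauce reduction cannot begin until vegetable prep (finishes minute 185, plus 20-minute gap → minute 205). It runs from minute 205 to 205 + 50 = minute 255.

Working backward from the deadline:
To finish by minute 353, garnish prep (duration 15) must start no later than minute 338.
Since garnish prep (must start by minute 338) depends on it, plating setup must finish by minute 338. Backing off its 65-minute duration gives a latest start of minute 273.
Sauce reduction has to be done before plating setup (must start by minute 273). That means finishing by minute 273, i.e. starting by 273 − 50 = minute 223.
So sauce reduction can start as early as minute 205 and as late as minute 223, giving 223 − 205 = 18 minutes of slack.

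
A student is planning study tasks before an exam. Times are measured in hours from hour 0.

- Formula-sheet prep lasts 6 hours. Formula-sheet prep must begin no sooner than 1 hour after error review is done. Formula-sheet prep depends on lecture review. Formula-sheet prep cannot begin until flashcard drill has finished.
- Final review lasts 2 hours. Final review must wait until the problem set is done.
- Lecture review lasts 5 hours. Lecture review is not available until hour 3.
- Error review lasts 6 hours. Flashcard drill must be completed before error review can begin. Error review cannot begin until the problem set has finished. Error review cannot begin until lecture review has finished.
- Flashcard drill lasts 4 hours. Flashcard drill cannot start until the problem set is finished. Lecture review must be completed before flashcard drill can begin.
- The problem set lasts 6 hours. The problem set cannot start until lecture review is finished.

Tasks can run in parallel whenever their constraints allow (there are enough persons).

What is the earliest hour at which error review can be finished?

After its own release at hour 3, lecture review can start at hour 3 and finishes at hour 8.
The problem set cannot begin until lecture review (finishes hour 8). It runs from hour 8 to 8 + 6 = hour 14.
Flashcard drill needs all of the problem set (finishes hour 14); lecture review (finishes hour 8). That puts its earliest start at hour 14; it finishes at 14 + 4 = hour 18.
For error review: flashcard drill (finishes hour 18); the problem set (finishes hour 14); lecture review (finishes hour 8). Taking the maximum gives a start of hour 18, and it finishes at 18 + 6 = hour 24.

24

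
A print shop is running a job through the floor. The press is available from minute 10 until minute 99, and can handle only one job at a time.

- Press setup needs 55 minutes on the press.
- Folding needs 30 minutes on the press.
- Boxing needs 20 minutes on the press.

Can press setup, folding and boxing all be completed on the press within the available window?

No

The press window is 99 − 10 = 89 minutes.
Running back to back, the jobs need 55 + 30 + 20 = 105 minutes on the press.
Since 105 > 89, they cannot all fit.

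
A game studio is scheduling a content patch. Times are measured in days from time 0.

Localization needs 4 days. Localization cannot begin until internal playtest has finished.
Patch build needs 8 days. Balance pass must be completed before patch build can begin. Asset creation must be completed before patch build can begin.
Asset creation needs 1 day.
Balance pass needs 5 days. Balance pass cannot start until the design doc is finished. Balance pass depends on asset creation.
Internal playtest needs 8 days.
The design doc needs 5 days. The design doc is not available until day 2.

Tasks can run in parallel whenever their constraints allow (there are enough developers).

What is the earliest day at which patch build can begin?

12

Nothing blocks asset creation, so it runs from day 0 to day 1.
After its own release at day 2, the design doc can start at day 2 and finishes at day 7.
Balance pass has to wait for the design doc (finishes day 7); asset creation (finishes day 1). The latest of these is day 7, so balance pass runs day 7 to 7 + 5 = day 12.
Patch build waits on balance pass (finishes day 12); asset creation (finishes day 1). The latest of these is day 12, which is the earliest patch build can start.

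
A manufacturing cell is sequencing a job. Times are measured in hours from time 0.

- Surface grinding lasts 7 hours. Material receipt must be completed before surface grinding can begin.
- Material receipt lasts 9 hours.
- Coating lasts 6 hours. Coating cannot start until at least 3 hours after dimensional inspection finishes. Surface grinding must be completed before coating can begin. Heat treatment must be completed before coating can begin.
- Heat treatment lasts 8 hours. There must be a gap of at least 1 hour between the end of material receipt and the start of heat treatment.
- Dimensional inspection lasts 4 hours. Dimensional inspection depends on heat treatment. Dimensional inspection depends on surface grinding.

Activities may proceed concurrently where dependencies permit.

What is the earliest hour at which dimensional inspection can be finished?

Nothing blocks material receipt, so it runs from hour 0 to hour 9.
After material receipt (finishes hour 9), surface grinding can start at hour 9 and finishes at hour 16.
After material receipt (finishes hour 9, plus 1-hour gap → hour 10), heat treatment can start at hour 10 and finishes at hour 18.
For dimensional inspection: heat treatment (finishes hour 18); surface grinding (finishes hour 16). Taking the maximum gives a start of hour 18, and it finishes at 18 + 4 = hour 22.

22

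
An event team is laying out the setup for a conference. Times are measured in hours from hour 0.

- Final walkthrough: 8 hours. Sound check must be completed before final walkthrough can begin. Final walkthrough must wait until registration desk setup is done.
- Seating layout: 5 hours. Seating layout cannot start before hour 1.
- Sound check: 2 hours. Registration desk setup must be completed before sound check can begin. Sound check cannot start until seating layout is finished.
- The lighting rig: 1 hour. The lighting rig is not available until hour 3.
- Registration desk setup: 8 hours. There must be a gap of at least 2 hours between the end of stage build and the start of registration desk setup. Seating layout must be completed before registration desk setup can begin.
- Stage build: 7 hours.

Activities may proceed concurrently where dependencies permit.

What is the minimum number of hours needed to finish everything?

27

Seating layout waits on its own release at hour 1, so it starts at hour 1 and finishes at 1 + 5 = hour 6.
The lighting rig waits on its own release at hour 3, so it starts at hour 3 and finishes at 3 + 1 = hour 4.
Stage build can start immediately at hour 0; it finishes at hour 7.
Registration desk setup has to wait for stage build (finishes hour 7, plus 2-hour gap → hour 9); seating layout (finishes hour 6). The latest of these is hour 9, so registration desk setup runs hour 9 to 9 + 8 = hour 17.
Sound check needs all of registration desk setup (finishes hour 17); seating layout (finishes hour 6). That puts its earliest start at hour 17; it finishes at 17 + 2 = hour 19.
Final walkthrough has to wait for sound check (finishes hour 19); registration desk setup (finishes hour 17). The latest of these is hour 19, so final walkthrough runs hour 19 to 19 + 8 = hour 27.
All tasks are finished once the last one completes. Finish times: Stage build at 7, The lighting rig at 4, Seating layout at 6, Registration desk setup at 17, Sound check at 19, Final walkthrough at 27. The latest is hour 27.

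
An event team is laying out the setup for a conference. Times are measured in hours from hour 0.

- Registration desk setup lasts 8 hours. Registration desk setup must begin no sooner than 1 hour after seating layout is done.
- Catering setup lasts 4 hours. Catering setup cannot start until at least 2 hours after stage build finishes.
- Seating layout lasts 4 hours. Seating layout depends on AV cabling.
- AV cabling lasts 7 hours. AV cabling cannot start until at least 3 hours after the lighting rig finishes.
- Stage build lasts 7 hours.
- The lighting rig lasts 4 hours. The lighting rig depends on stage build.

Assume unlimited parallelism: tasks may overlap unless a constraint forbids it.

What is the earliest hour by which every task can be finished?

34

Stage build has no prerequisites, so it starts at hour 0 and finishes at hour 7.
Catering setup waits on stage build (finishes hour 7, plus 2-hour gap → hour 9), so it starts at hour 9 and finishes at 9 + 4 = hour 13.
After stage build (finishes hour 7), the lighting rig can start at hour 7 and finishes at hour 11.
AV cabling cannot begin until the lighting rig (finishes hour 11, plus 3-hour gap → hour 14). It runs from hour 14 to 14 + 7 = hour 21.
After AV cabling (finishes hour 21), seating layout can start at hour 21 and finishes at hour 25.
After seating layout (finishes hour 25, plus 1-hour gap → hour 26), registration desk setup can start at hour 26 and finishes at hour 34.
All tasks are finished once the last one completes. Finish times: Stage build at 7, The lighting rig at 11, AV cabling at 21, Seating layout at 25, Registration desk setup at 34, Catering setup at 13. The latest is hour 34.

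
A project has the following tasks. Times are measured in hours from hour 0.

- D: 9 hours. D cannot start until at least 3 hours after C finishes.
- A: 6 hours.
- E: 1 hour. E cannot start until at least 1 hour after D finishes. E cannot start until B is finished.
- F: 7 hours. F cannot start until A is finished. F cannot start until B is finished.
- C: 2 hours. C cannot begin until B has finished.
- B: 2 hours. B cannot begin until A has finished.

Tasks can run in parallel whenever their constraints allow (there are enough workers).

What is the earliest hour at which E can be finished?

24

A has no prerequisites, so it starts at hour 0 and finishes at hour 6.
B waits on A (finishes hour 6), so it starts at hour 6 and finishes at 6 + 2 = hour 8.
C waits on B (finishes hour 8), so it starts at hour 8 and finishes at 8 + 2 = hour 10.
D waits on C (finishes hour 10, plus 3-hour gap → hour 13), so it starts at hour 13 and finishes at 13 + 9 = hour 22.
E has to wait for D (finishes hour 22, plus 1-hour gap → hour 23); B (finishes hour 8). The latest of these is hour 23, so E runs hour 23 to 23 + 1 = hour 24.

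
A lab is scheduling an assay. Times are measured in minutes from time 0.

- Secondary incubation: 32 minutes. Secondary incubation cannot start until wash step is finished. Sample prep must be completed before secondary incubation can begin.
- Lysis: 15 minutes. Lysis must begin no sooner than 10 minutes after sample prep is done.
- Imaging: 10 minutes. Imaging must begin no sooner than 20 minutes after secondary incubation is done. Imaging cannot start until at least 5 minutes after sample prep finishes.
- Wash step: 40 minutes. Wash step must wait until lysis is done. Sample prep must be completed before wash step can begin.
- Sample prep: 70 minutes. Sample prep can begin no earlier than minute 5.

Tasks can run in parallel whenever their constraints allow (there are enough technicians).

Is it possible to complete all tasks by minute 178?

No

Sample prep waits on its own release at minute 5, so it starts at minute 5 and finishes at 5 + 70 = minute 75.
Lysis waits on sample prep (finishes minute 75, plus 10-minute gap → minute 85), so it starts at minute 85 and finishes at 85 + 15 = minute 100.
For wash step: lysis (finishes minute 100); sample prep (finishes minute 75). Taking the maximum gives a start of minute 100, and it finishes at 100 + 40 = minute 140.
Secondary incubation cannot start until wash step (finishes minute 140); sample prep (finishes minute 75). The controlling bound is minute 140, so secondary incubation finishes at 140 + 32 = minute 172.
For imaging: secondary incubation (finishes minute 172, plus 20-minute gap → minute 192); sample prep (finishes minute 75, plus 5-minute gap → minute 80). Taking the maximum gives a start of minute 192, and it finishes at 192 + 10 = minute 202.
The earliest everything can be done is minute 202, which is after the deadline of 178, so it is not possible.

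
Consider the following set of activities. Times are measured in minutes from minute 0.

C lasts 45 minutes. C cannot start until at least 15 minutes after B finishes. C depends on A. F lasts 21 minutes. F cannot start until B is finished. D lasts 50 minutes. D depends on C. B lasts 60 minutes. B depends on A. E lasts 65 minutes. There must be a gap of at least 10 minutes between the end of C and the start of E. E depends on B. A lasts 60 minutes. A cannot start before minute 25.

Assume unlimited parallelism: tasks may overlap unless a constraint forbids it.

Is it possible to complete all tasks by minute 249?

No

A waits on its own release at minute 25, so it starts at minute 25 and finishes at 25 + 60 = minute 85.
After A (finishes minute 85), B can start at minute 85 and finishes at minute 145.
F cannot begin until B (finishes minute 145). It runs from minute 145 to 145 + 21 = minute 166.
C cannot start until B (finishes minute 145, plus 15-minute gap → minute 160); A (finishes minute 85). The controlling bound is minute 160, so C finishes at 160 + 45 = minute 205.
E needs all of C (finishes minute 205, plus 10-minute gap → minute 215); B (finishes minute 145). That puts its earliest start at minute 215; it finishes at 215 + 65 = minute 280.
D cannot begin until C (finishes minute 205). It runs from minute 205 to 205 + 50 = minute 255.
The earliest everything can be done is minute 280, which is after the deadline of 249, so it is not possible.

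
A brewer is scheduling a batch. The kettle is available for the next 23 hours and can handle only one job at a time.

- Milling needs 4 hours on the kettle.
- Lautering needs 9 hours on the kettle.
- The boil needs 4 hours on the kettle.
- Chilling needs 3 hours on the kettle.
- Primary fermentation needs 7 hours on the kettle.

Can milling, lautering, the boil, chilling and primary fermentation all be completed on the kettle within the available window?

No

Running back to back, the jobs need 4 + 9 + 4 + 3 + 7 = 27 hours on the kettle.
Since 27 > 23, they cannot all fit.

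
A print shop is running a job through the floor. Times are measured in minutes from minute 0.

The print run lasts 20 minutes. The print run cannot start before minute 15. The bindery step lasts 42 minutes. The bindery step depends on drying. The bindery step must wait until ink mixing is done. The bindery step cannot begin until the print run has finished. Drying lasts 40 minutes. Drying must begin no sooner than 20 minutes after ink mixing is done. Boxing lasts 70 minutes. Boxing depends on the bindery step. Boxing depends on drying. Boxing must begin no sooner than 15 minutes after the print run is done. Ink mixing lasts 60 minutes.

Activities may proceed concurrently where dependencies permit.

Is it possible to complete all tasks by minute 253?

The print run cannot begin until its own release at minute 15. It runs from minute 15 to 15 + 20 = minute 35.
Nothing blocks ink mixing, so it runs from minute 0 to minute 60.
After ink mixing (finishes minute 60, plus 20-minute gap → minute 80), drying can start at minute 80 and finishes at minute 120.
For the bindery step: drying (finishes minute 120); ink mixing (finishes minute 60); the print run (finishes minute 35). Taking the maximum gives a start of minute 120, and it finishes at 120 + 42 = minute 162.
For boxing: the bindery step (finishes minute 162); drying (finishes minute 120); the print run (finishes minute 35, plus 15-minute gap → minute 50). Taking the maximum gives a start of minute 162, and it finishes at 162 + 70 = minute 232.
Every task is finished by minute 232, which is no later than the deadline of 253, so the schedule is feasible.

Yes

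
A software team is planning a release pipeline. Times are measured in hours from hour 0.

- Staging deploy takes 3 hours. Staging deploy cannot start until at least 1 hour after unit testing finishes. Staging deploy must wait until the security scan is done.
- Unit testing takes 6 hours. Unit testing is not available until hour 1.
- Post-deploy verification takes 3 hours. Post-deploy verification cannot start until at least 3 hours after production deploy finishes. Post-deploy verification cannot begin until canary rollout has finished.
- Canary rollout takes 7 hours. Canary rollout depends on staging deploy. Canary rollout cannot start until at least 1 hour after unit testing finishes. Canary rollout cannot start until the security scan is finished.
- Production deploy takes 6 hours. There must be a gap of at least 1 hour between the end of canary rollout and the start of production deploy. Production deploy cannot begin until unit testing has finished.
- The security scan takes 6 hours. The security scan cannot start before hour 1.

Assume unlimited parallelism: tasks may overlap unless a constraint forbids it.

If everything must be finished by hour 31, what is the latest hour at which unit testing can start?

Nothing follows post-deploy verification; the deadline of hour 31 is its only limit. It must start by 31 − 3 = hour 28.
Production deploy must finish before post-deploy verification (must start by hour 28, minus 3-hour gap → hour 25). With a 6-hour duration, production deploy must start by 25 − 6 = hour 19.
Canary rollout must finish in time for production deploy (must start by hour 19, minus 1-hour gap → hour 18); post-deploy verification (must start by hour 28). The tightest is hour 18, so canary rollout must start by 18 − 7 = hour 11.
Since canary rollout (must start by hour 11) depends on it, staging deploy must finish by hour 11. Backing off its 3-hour duration gives a latest start of hour 8.
Unit testing must finish in time for staging deploy (must start by hour 8, minus 1-hour gap → hour 7); canary rollout (must start by hour 11, minus 1-hour gap → hour 10); production deploy (must start by hour 19). The tightest is hour 7, so unit testing must start by 7 − 6 = hour 1.

1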